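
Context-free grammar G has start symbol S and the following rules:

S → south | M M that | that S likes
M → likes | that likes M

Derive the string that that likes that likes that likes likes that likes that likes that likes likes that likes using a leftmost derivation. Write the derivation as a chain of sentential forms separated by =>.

S => that S likes   [S → that S likes]
that S likes => that M M that likes   [S → M M that]
that M M that likes => that that likes M M that likes   [M → that likes M]
that that likes M M that likes => that that likes that likes M M that likes   [M → that likes M]
that that likes that likes M M that likes => that that likes that likes that likes M M that likes   [M → that likes M]
that that likes that likes that likes M M that likes => that that likes that likes that likes likes M that likes   [M → likes]
that that likes that likes that likes likes M that likes => that that likes that likes that likes likes that likes M that likes   [M → that likes M]
that that likes that likes that likes likes that likes M that likes => that that likes that likes that likes likes that likes that likes M that likes   [M → that likes M]
that that likes that likes that likes likes that likes that likes M that likes => that that likes that likes that likes likes that likes that likes that likes M that likes   [M → that likes M]
that that likes that likes that likes likes that likes that likes that likes M that likes => that that likes that likes that likes likes that likes that likes that likes likes that likes   [M → likes]

S => that S likes => that M M that likes => that that likes M M that likes => that that likes that likes M M that likes => that that likes that likes that likes M M that likes => that that likes that likes that likes likes M that likes => that that likes that likes that likes likes that likes M that likes => that that likes that likes that likes likes that likes that likes M that likes => that that likes that likes that likes likes that likes that likes that likes M that likes => that that likes that likes that likes likes that likes that likes that likes likes that likes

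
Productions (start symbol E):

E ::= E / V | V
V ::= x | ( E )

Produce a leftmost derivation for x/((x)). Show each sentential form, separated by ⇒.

E ⇒ E/V ⇒ V/V ⇒ x/V ⇒ x/(E) ⇒ x/(V) ⇒ x/((E)) ⇒ x/((V)) ⇒ x/((x))

E ⇒ E/V   [E ::= E / V]
E/V ⇒ V/V   [E ::= V]
V/V ⇒ x/V   [V ::= x]
x/V ⇒ x/(E)   [V ::= ( E )]
x/(E) ⇒ x/(V)   [E ::= V]
x/(V) ⇒ x/((E))   [V ::= ( E )]
x/((E)) ⇒ x/((V))   [E ::= V]
x/((V)) ⇒ x/((x))   [V ::= x]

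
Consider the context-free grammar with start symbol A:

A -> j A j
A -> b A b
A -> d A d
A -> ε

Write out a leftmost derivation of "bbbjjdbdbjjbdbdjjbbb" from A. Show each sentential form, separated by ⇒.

A ⇒ bAb ⇒ bbAbb ⇒ bbbAbbb ⇒ bbbjAjbbb ⇒ bbbjjAjjbbb ⇒ bbbjjdAdjjbbb ⇒ bbbjjdbAbdjjbbb ⇒ bbbjjdbdAdbdjjbbb ⇒ bbbjjdbdbAbdbdjjbbb ⇒ bbbjjdbdbjAjbdbdjjbbb ⇒ bbbjjdbdbjjbdbdjjbbb

A ⇒ bAb   [A -> b A b]
bAb ⇒ bbAbb   [A -> b A b]
bbAbb ⇒ bbbAbbb   [A -> b A b]
bbbAbbb ⇒ bbbjAjbbb   [A -> j A j]
bbbjAjbbb ⇒ bbbjjAjjbbb   [A -> j A j]
bbbjjAjjbbb ⇒ bbbjjdAdjjbbb   [A -> d A d]
bbbjjdAdjjbbb ⇒ bbbjjdbAbdjjbbb   [A -> b A b]
bbbjjdbAbdjjbbb ⇒ bbbjjdbdAdbdjjbbb   [A -> d A d]
bbbjjdbdAdbdjjbbb ⇒ bbbjjdbdbAbdbdjjbbb   [A -> b A b]
bbbjjdbdbAbdbdjjbbb ⇒ bbbjjdbdbjAjbdbdjjbbb   [A -> j A j]
bbbjjdbdbjAjbdbdjjbbb ⇒ bbbjjdbdbjjbdbdjjbbb   [A -> ε]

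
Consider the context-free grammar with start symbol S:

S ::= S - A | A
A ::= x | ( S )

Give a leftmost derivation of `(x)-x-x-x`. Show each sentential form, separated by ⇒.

S ⇒ S-A ⇒ S-A-A ⇒ S-A-A-A ⇒ A-A-A-A ⇒ (S)-A-A-A ⇒ (A)-A-A-A ⇒ (x)-A-A-A ⇒ (x)-x-A-A ⇒ (x)-x-x-A ⇒ (x)-x-x-x

S ⇒ S-A   [S ::= S - A]
S-A ⇒ S-A-A   [S ::= S - A]
S-A-A ⇒ S-A-A-A   [S ::= S - A]
S-A-A-A ⇒ A-A-A-A   [S ::= A]
A-A-A-A ⇒ (S)-A-A-A   [A ::= ( S )]
(S)-A-A-A ⇒ (A)-A-A-A   [S ::= A]
(A)-A-A-A ⇒ (x)-A-A-A   [A ::= x]
(x)-A-A-A ⇒ (x)-x-A-A   [A ::= x]
(x)-x-A-A ⇒ (x)-x-x-A   [A ::= x]
(x)-x-x-A ⇒ (x)-x-x-x   [A ::= x]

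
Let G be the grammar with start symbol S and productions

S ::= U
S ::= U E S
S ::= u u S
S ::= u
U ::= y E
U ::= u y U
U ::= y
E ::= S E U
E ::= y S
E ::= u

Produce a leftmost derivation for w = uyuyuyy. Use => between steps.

S => U   [S ::= U]
U => uyU   [U ::= u y U]
uyU => uyuyU   [U ::= u y U]
uyuyU => uyuyuyU   [U ::= u y U]
uyuyuyU => uyuyuyy   [U ::= y]

S => U => uyU => uyuyU => uyuyuyU => uyuyuyy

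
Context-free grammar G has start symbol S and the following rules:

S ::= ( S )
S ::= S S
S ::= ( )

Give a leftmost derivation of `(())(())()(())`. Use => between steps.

S => SS   [S ::= S S]
SS => SSS   [S ::= S S]
SSS => (S)SS   [S ::= ( S )]
(S)SS => (())SS   [S ::= ( )]
(())SS => (())(S)S   [S ::= ( S )]
(())(S)S => (())(())S   [S ::= ( )]
(())(())S => (())(())SS   [S ::= S S]
(())(())SS => (())(())()S   [S ::= ( )]
(())(())()S => (())(())()(S)   [S ::= ( S )]
(())(())()(S) => (())(())()(())   [S ::= ( )]

S => SS => SSS => (S)SS => (())SS => (())(S)S => (())(())S => (())(())SS => (())(())()S => (())(())()(S) => (())(())()(())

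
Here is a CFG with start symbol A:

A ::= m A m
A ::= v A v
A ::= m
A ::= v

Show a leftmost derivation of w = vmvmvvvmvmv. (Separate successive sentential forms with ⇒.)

A ⇒ vAv ⇒ vmAmv ⇒ vmvAvmv ⇒ vmvmAmvmv ⇒ vmvmvAvmvmv ⇒ vmvmvvvmvmv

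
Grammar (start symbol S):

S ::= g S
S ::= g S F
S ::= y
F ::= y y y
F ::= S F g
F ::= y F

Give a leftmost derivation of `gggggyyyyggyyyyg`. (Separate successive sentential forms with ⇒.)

S ⇒ gS   [S ::= g S]
gS ⇒ ggSF   [S ::= g S F]
ggSF ⇒ gggSF   [S ::= g S]
gggSF ⇒ ggggSFF   [S ::= g S F]
ggggSFF ⇒ gggggSFF   [S ::= g S]
gggggSFF ⇒ gggggyFF   [S ::= y]
gggggyFF ⇒ gggggyyyyF   [F ::= y y y]
gggggyyyyF ⇒ gggggyyyySFg   [F ::= S F g]
gggggyyyySFg ⇒ gggggyyyygSFg   [S ::= g S]
gggggyyyygSFg ⇒ gggggyyyyggSFg   [S ::= g S]
gggggyyyyggSFg ⇒ gggggyyyyggyFg   [S ::= y]
gggggyyyyggyFg ⇒ gggggyyyyggyyyyg   [F ::= y y y]

S ⇒ gS ⇒ ggSF ⇒ gggSF ⇒ ggggSFF ⇒ gggggSFF ⇒ gggggyFF ⇒ gggggyyyyF ⇒ gggggyyyySFg ⇒ gggggyyyygSFg ⇒ gggggyyyyggSFg ⇒ gggggyyyyggyFg ⇒ gggggyyyyggyyyyg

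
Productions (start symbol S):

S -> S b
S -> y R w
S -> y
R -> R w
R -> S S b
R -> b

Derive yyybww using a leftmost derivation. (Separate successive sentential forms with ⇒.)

S⇒yRw⇒yRww⇒ySSbww⇒yySbww⇒yyybww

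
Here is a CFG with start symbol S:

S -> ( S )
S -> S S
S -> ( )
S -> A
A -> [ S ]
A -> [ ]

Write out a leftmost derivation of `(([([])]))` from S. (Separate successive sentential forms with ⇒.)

S ⇒ (S)   [S -> ( S )]
(S) ⇒ ((S))   [S -> ( S )]
((S)) ⇒ ((A))   [S -> A]
((A)) ⇒ (([S]))   [A -> [ S ]]
(([S])) ⇒ (([(S)]))   [S -> ( S )]
(([(S)])) ⇒ (([(A)]))   [S -> A]
(([(A)])) ⇒ (([([])]))   [A -> [ ]]

S ⇒ (S) ⇒ ((S)) ⇒ ((A)) ⇒ (([S])) ⇒ (([(S)])) ⇒ (([(A)])) ⇒ (([([])]))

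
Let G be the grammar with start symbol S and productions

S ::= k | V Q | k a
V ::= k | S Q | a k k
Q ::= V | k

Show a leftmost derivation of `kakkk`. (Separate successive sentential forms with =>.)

S => VQ => SQQ => kQQ => kVQ => kakkQ => kakkk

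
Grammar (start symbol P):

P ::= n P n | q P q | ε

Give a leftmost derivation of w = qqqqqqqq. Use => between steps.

P => qPq => qqPqq => qqqPqqq => qqqqPqqqq => qqqqqqqq

P => qPq   [P ::= q P q]
qPq => qqPqq   [P ::= q P q]
qqPqq => qqqPqqq   [P ::= q P q]
qqqPqqq => qqqqPqqqq   [P ::= q P q]
qqqqPqqqq => qqqqqqqq   [P ::= ε]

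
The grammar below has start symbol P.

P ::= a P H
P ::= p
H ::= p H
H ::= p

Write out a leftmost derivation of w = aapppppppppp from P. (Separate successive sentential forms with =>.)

P => aPH => aaPHH => aapHH => aappHH => aapppHH => aappppHH => aapppppH => aappppppH => aapppppppH => aappppppppH => aapppppppppH => aapppppppppp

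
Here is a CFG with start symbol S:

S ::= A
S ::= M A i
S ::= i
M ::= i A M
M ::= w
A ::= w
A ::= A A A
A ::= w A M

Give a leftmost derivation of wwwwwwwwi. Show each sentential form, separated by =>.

S => MAi   [S ::= M A i]
MAi => wAi   [M ::= w]
wAi => wAAAi   [A ::= A A A]
wAAAi => wAAAAAi   [A ::= A A A]
wAAAAAi => wAAAAAAAi   [A ::= A A A]
wAAAAAAAi => wwAAAAAAi   [A ::= w]
wwAAAAAAi => wwwAAAAAi   [A ::= w]
wwwAAAAAi => wwwwAAAAi   [A ::= w]
wwwwAAAAi => wwwwwAAAi   [A ::= w]
wwwwwAAAi => wwwwwwAAi   [A ::= w]
wwwwwwAAi => wwwwwwwAi   [A ::= w]
wwwwwwwAi => wwwwwwwwi   [A ::= w]

S => MAi => wAi => wAAAi => wAAAAAi => wAAAAAAAi => wwAAAAAAi => wwwAAAAAi => wwwwAAAAi => wwwwwAAAi => wwwwwwAAi => wwwwwwwAi => wwwwwwwwi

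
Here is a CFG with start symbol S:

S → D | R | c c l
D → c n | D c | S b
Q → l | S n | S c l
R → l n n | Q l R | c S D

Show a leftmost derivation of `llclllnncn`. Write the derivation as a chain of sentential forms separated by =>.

S => R   [S → R]
R => QlR   [R → Q l R]
QlR => llR   [Q → l]
llR => llcSD   [R → c S D]
llcSD => llcRD   [S → R]
llcRD => llcQlRD   [R → Q l R]
llcQlRD => llcllRD   [Q → l]
llcllRD => llclllnnD   [R → l n n]
llclllnnD => llclllnncn   [D → c n]

S => R => QlR => llR => llcSD => llcRD => llcQlRD => llcllRD => llclllnnD => llclllnncn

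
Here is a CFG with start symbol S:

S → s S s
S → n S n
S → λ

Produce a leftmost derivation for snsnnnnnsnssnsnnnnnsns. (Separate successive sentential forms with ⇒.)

S ⇒ sSs ⇒ snSns ⇒ snsSsns ⇒ snsnSnsns ⇒ snsnnSnnsns ⇒ snsnnnSnnnsns ⇒ snsnnnnSnnnnsns ⇒ snsnnnnnSnnnnnsns ⇒ snsnnnnnsSsnnnnnsns ⇒ snsnnnnnsnSnsnnnnnsns ⇒ snsnnnnnsnsSsnsnnnnnsns ⇒ snsnnnnnsnssnsnnnnnsns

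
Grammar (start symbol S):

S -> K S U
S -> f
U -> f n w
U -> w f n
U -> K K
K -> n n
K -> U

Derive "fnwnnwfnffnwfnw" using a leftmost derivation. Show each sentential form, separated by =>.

S => KSU   [S -> K S U]
KSU => USU   [K -> U]
USU => fnwSU   [U -> f n w]
fnwSU => fnwKSUU   [S -> K S U]
fnwKSUU => fnwUSUU   [K -> U]
fnwUSUU => fnwKKSUU   [U -> K K]
fnwKKSUU => fnwnnKSUU   [K -> n n]
fnwnnKSUU => fnwnnUSUU   [K -> U]
fnwnnUSUU => fnwnnwfnSUU   [U -> w f n]
fnwnnwfnSUU => fnwnnwfnfUU   [S -> f]
fnwnnwfnfUU => fnwnnwfnffnwU   [U -> f n w]
fnwnnwfnffnwU => fnwnnwfnffnwfnw   [U -> f n w]

S => KSU => USU => fnwSU => fnwKSUU => fnwUSUU => fnwKKSUU => fnwnnKSUU => fnwnnUSUU => fnwnnwfnSUU => fnwnnwfnfUU => fnwnnwfnffnwU => fnwnnwfnffnwfnw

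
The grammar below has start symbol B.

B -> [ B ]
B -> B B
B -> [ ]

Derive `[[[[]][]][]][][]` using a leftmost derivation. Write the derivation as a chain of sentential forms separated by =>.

B => BB => BBB => [B]BB => [BB]BB => [[B]B]BB => [[BB]B]BB => [[[B]B]B]BB => [[[[]]B]B]BB => [[[[]][]]B]BB => [[[[]][]][]]BB => [[[[]][]][]][]B => [[[[]][]][]][][]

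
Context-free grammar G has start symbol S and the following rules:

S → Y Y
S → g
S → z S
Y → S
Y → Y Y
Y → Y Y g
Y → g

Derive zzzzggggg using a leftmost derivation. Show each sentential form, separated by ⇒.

S ⇒ zS ⇒ zzS ⇒ zzzS ⇒ zzzzS ⇒ zzzzYY ⇒ zzzzSY ⇒ zzzzYYY ⇒ zzzzYYYY ⇒ zzzzYYYYY ⇒ zzzzgYYYY ⇒ zzzzggYYY ⇒ zzzzgggYY ⇒ zzzzggggY ⇒ zzzzggggg

S ⇒ zS   [S → z S]
zS ⇒ zzS   [S → z S]
zzS ⇒ zzzS   [S → z S]
zzzS ⇒ zzzzS   [S → z S]
zzzzS ⇒ zzzzYY   [S → Y Y]
zzzzYY ⇒ zzzzSY   [Y → S]
zzzzSY ⇒ zzzzYYY   [S → Y Y]
zzzzYYY ⇒ zzzzYYYY   [Y → Y Y]
zzzzYYYY ⇒ zzzzYYYYY   [Y → Y Y]
zzzzYYYYY ⇒ zzzzgYYYY   [Y → g]
zzzzgYYYY ⇒ zzzzggYYY   [Y → g]
zzzzggYYY ⇒ zzzzgggYY   [Y → g]
zzzzgggYY ⇒ zzzzggggY   [Y → g]
zzzzggggY ⇒ zzzzggggg   [Y → g]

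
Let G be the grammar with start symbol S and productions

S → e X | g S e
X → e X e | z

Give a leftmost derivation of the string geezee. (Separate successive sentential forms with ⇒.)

S ⇒ gSe   [S → g S e]
gSe ⇒ geXe   [S → e X]
geXe ⇒ geeXee   [X → e X e]
geeXee ⇒ geezee   [X → z]

S ⇒ gSe ⇒ geXe ⇒ geeXee ⇒ geezee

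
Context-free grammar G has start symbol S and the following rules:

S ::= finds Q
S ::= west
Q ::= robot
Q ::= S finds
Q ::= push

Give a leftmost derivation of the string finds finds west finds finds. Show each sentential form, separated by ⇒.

S ⇒ finds Q ⇒ finds S finds ⇒ finds finds Q finds ⇒ finds finds S finds finds ⇒ finds finds west finds finds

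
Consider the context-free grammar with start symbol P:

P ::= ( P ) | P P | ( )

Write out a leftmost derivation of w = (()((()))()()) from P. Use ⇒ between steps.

P⇒(P)⇒(PP)⇒(PPP)⇒(()PP)⇒(()PPP)⇒(()(P)PP)⇒(()((P))PP)⇒(()((()))PP)⇒(()((()))()P)⇒(()((()))()())

P ⇒ (P)   [P ::= ( P )]
(P) ⇒ (PP)   [P ::= P P]
(PP) ⇒ (PPP)   [P ::= P P]
(PPP) ⇒ (()PP)   [P ::= ( )]
(()PP) ⇒ (()PPP)   [P ::= P P]
(()PPP) ⇒ (()(P)PP)   [P ::= ( P )]
(()(P)PP) ⇒ (()((P))PP)   [P ::= ( P )]
(()((P))PP) ⇒ (()((()))PP)   [P ::= ( )]
(()((()))PP) ⇒ (()((()))()P)   [P ::= ( )]
(()((()))()P) ⇒ (()((()))()())   [P ::= ( )]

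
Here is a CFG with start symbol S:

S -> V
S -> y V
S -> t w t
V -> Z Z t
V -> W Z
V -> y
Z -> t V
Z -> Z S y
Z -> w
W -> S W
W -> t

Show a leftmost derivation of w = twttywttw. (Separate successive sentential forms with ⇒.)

S ⇒ V ⇒ WZ ⇒ SWZ ⇒ twtWZ ⇒ twtSWZ ⇒ twtVWZ ⇒ twtZZtWZ ⇒ twttVZtWZ ⇒ twttyZtWZ ⇒ twttywtWZ ⇒ twttywttZ ⇒ twttywttw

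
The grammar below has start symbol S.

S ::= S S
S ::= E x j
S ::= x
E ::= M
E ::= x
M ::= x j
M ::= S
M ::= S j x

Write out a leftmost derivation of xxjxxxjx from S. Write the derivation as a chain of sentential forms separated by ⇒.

S ⇒ SS ⇒ SSS ⇒ SSSS ⇒ ExjSSS ⇒ xxjSSS ⇒ xxjxSS ⇒ xxjxExjS ⇒ xxjxxxjS ⇒ xxjxxxjx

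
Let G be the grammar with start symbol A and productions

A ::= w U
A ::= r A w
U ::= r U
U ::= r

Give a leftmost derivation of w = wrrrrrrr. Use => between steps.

A => wU => wrU => wrrU => wrrrU => wrrrrU => wrrrrrU => wrrrrrrU => wrrrrrrr

A => wU   [A ::= w U]
wU => wrU   [U ::= r U]
wrU => wrrU   [U ::= r U]
wrrU => wrrrU   [U ::= r U]
wrrrU => wrrrrU   [U ::= r U]
wrrrrU => wrrrrrU   [U ::= r U]
wrrrrrU => wrrrrrrU   [U ::= r U]
wrrrrrrU => wrrrrrrr   [U ::= r]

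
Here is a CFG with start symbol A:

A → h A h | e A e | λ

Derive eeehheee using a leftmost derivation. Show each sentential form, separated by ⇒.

A ⇒ eAe   [A → e A e]
eAe ⇒ eeAee   [A → e A e]
eeAee ⇒ eeeAeee   [A → e A e]
eeeAeee ⇒ eeehAheee   [A → h A h]
eeehAheee ⇒ eeehheee   [A → λ]

A ⇒ eAe ⇒ eeAee ⇒ eeeAeee ⇒ eeehAheee ⇒ eeehheee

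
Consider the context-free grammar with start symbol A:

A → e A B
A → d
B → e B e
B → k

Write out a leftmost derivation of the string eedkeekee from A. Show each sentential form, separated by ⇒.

A ⇒ eAB ⇒ eeABB ⇒ eedBB ⇒ eedkB ⇒ eedkeBe ⇒ eedkeeBee ⇒ eedkeekee

A ⇒ eAB   [A → e A B]
eAB ⇒ eeABB   [A → e A B]
eeABB ⇒ eedBB   [A → d]
eedBB ⇒ eedkB   [B → k]
eedkB ⇒ eedkeBe   [B → e B e]
eedkeBe ⇒ eedkeeBee   [B → e B e]
eedkeeBee ⇒ eedkeekee   [B → k]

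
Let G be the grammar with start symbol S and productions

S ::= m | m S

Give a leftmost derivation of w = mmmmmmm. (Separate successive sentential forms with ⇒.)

S ⇒ mS   [S ::= m S]
mS ⇒ mmS   [S ::= m S]
mmS ⇒ mmmS   [S ::= m S]
mmmS ⇒ mmmmS   [S ::= m S]
mmmmS ⇒ mmmmmS   [S ::= m S]
mmmmmS ⇒ mmmmmmS   [S ::= m S]
mmmmmmS ⇒ mmmmmmm   [S ::= m]

S ⇒ mS ⇒ mmS ⇒ mmmS ⇒ mmmmS ⇒ mmmmmS ⇒ mmmmmmS ⇒ mmmmmmm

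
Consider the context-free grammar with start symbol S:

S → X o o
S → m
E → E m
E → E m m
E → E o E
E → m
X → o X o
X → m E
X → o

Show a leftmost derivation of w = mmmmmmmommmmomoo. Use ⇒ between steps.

S ⇒ Xoo ⇒ mEoo ⇒ mEoEoo ⇒ mEoEoEoo ⇒ mEmoEoEoo ⇒ mEmmmoEoEoo ⇒ mEmmmmmoEoEoo ⇒ mmmmmmmoEoEoo ⇒ mmmmmmmoEmoEoo ⇒ mmmmmmmoEmmmoEoo ⇒ mmmmmmmommmmoEoo ⇒ mmmmmmmommmmomoo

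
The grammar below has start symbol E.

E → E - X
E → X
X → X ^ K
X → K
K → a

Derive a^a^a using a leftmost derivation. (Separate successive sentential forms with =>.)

E => X => X^K => X^K^K => K^K^K => a^K^K => a^a^K => a^a^a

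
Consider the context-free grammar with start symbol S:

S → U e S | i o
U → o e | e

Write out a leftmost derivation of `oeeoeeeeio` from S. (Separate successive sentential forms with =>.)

S => UeS   [S → U e S]
UeS => oeeS   [U → o e]
oeeS => oeeUeS   [S → U e S]
oeeUeS => oeeoeeS   [U → o e]
oeeoeeS => oeeoeeUeS   [S → U e S]
oeeoeeUeS => oeeoeeeeS   [U → e]
oeeoeeeeS => oeeoeeeeio   [S → i o]

S => UeS => oeeS => oeeUeS => oeeoeeS => oeeoeeUeS => oeeoeeeeS => oeeoeeeeio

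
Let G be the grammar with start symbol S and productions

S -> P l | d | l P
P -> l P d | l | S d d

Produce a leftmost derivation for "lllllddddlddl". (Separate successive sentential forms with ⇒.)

S⇒Pl⇒Sddl⇒Plddl⇒lPdlddl⇒llPddlddl⇒lllPdddlddl⇒llllPddddlddl⇒lllllddddlddl

S ⇒ Pl   [S -> P l]
Pl ⇒ Sddl   [P -> S d d]
Sddl ⇒ Plddl   [S -> P l]
Plddl ⇒ lPdlddl   [P -> l P d]
lPdlddl ⇒ llPddlddl   [P -> l P d]
llPddlddl ⇒ lllPdddlddl   [P -> l P d]
lllPdddlddl ⇒ llllPddddlddl   [P -> l P d]
llllPddddlddl ⇒ lllllddddlddl   [P -> l]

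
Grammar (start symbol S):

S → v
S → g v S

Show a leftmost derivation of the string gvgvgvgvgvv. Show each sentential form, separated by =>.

S=>gvS=>gvgvS=>gvgvgvS=>gvgvgvgvS=>gvgvgvgvgvS=>gvgvgvgvgvv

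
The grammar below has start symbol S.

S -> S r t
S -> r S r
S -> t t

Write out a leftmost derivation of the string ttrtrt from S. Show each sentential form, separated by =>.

S => Srt   [S -> S r t]
Srt => Srtrt   [S -> S r t]
Srtrt => ttrtrt   [S -> t t]

S=>Srt=>Srtrt=>ttrtrt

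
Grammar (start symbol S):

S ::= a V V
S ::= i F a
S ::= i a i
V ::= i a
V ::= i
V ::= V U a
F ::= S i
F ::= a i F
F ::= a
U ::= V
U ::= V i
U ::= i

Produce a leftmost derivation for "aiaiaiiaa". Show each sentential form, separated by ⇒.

S ⇒ aVV ⇒ aVUaV ⇒ aiaUaV ⇒ aiaiaV ⇒ aiaiaVUa ⇒ aiaiaiUa ⇒ aiaiaiVa ⇒ aiaiaiiaa

S ⇒ aVV   [S ::= a V V]
aVV ⇒ aVUaV   [V ::= V U a]
aVUaV ⇒ aiaUaV   [V ::= i a]
aiaUaV ⇒ aiaiaV   [U ::= i]
aiaiaV ⇒ aiaiaVUa   [V ::= V U a]
aiaiaVUa ⇒ aiaiaiUa   [V ::= i]
aiaiaiUa ⇒ aiaiaiVa   [U ::= V]
aiaiaiVa ⇒ aiaiaiiaa   [V ::= i a]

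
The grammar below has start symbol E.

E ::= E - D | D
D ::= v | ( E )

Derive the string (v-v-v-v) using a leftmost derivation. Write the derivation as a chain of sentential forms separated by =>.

E => D => (E) => (E-D) => (E-D-D) => (E-D-D-D) => (D-D-D-D) => (v-D-D-D) => (v-v-D-D) => (v-v-v-D) => (v-v-v-v)

E => D   [E ::= D]
D => (E)   [D ::= ( E )]
(E) => (E-D)   [E ::= E - D]
(E-D) => (E-D-D)   [E ::= E - D]
(E-D-D) => (E-D-D-D)   [E ::= E - D]
(E-D-D-D) => (D-D-D-D)   [E ::= D]
(D-D-D-D) => (v-D-D-D)   [D ::= v]
(v-D-D-D) => (v-v-D-D)   [D ::= v]
(v-v-D-D) => (v-v-v-D)   [D ::= v]
(v-v-v-D) => (v-v-v-v)   [D ::= v]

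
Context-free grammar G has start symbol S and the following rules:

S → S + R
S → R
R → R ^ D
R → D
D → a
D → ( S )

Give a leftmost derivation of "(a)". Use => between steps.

S => R => D => (S) => (R) => (D) => (a)

S => R   [S → R]
R => D   [R → D]
D => (S)   [D → ( S )]
(S) => (R)   [S → R]
(R) => (D)   [R → D]
(D) => (a)   [D → a]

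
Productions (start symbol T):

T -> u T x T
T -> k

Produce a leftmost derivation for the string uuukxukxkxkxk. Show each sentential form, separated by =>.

T => uTxT   [T -> u T x T]
uTxT => uuTxTxT   [T -> u T x T]
uuTxTxT => uuuTxTxTxT   [T -> u T x T]
uuuTxTxTxT => uuukxTxTxT   [T -> k]
uuukxTxTxT => uuukxuTxTxTxT   [T -> u T x T]
uuukxuTxTxTxT => uuukxukxTxTxT   [T -> k]
uuukxukxTxTxT => uuukxukxkxTxT   [T -> k]
uuukxukxkxTxT => uuukxukxkxkxT   [T -> k]
uuukxukxkxkxT => uuukxukxkxkxk   [T -> k]

T=>uTxT=>uuTxTxT=>uuuTxTxTxT=>uuukxTxTxT=>uuukxuTxTxTxT=>uuukxukxTxTxT=>uuukxukxkxTxT=>uuukxukxkxkxT=>uuukxukxkxkxk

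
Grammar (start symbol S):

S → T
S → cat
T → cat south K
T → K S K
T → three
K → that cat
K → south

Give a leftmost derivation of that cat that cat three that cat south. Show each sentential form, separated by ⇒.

S ⇒ T ⇒ K S K ⇒ that cat S K ⇒ that cat T K ⇒ that cat K S K K ⇒ that cat that cat S K K ⇒ that cat that cat T K K ⇒ that cat that cat three K K ⇒ that cat that cat three that cat K ⇒ that cat that cat three that cat south

S ⇒ T   [S → T]
T ⇒ K S K   [T → K S K]
K S K ⇒ that cat S K   [K → that cat]
that cat S K ⇒ that cat T K   [S → T]
that cat T K ⇒ that cat K S K K   [T → K S K]
that cat K S K K ⇒ that cat that cat S K K   [K → that cat]
that cat that cat S K K ⇒ that cat that cat T K K   [S → T]
that cat that cat T K K ⇒ that cat that cat three K K   [T → three]
that cat that cat three K K ⇒ that cat that cat three that cat K   [K → that cat]
that cat that cat three that cat K ⇒ that cat that cat three that cat south   [K → south]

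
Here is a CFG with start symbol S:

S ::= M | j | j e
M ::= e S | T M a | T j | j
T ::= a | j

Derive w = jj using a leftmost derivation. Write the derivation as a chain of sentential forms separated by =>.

S => M   [S ::= M]
M => Tj   [M ::= T j]
Tj => jj   [T ::= j]

S => M => Tj => jj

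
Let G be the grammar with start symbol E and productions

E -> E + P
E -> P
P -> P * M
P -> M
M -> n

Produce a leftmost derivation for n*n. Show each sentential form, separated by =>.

E => P => P*M => M*M => n*M => n*n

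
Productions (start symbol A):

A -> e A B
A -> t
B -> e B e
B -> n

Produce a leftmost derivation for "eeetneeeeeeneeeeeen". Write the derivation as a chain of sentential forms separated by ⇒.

A⇒eAB⇒eeABB⇒eeeABBB⇒eeetBBB⇒eeetnBB⇒eeetneBeB⇒eeetneeBeeB⇒eeetneeeBeeeB⇒eeetneeeeBeeeeB⇒eeetneeeeeBeeeeeB⇒eeetneeeeeeBeeeeeeB⇒eeetneeeeeeneeeeeeB⇒eeetneeeeeeneeeeeen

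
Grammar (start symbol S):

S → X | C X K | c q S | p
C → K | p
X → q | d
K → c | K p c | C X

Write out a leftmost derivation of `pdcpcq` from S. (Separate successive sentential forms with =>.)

S => CXK => pXK => pdK => pdCX => pdKX => pdKpcX => pdcpcX => pdcpcq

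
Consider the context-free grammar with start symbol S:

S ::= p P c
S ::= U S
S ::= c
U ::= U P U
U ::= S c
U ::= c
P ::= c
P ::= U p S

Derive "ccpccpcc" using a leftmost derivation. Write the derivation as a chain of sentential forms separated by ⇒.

S ⇒ US ⇒ UPUS ⇒ cPUS ⇒ cUpSUS ⇒ ccpSUS ⇒ ccpcUS ⇒ ccpccS ⇒ ccpccpPc ⇒ ccpccpcc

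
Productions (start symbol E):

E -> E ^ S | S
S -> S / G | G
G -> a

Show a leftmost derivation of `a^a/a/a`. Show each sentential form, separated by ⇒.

E ⇒ E^S ⇒ S^S ⇒ G^S ⇒ a^S ⇒ a^S/G ⇒ a^S/G/G ⇒ a^G/G/G ⇒ a^a/G/G ⇒ a^a/a/G ⇒ a^a/a/a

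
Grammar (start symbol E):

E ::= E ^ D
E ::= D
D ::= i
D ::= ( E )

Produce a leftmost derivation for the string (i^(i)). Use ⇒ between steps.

E ⇒ D ⇒ (E) ⇒ (E^D) ⇒ (D^D) ⇒ (i^D) ⇒ (i^(E)) ⇒ (i^(D)) ⇒ (i^(i))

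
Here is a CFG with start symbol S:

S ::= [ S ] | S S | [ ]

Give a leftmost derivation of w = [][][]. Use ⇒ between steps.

S ⇒ SS   [S ::= S S]
SS ⇒ SSS   [S ::= S S]
SSS ⇒ []SS   [S ::= [ ]]
[]SS ⇒ [][]S   [S ::= [ ]]
[][]S ⇒ [][][]   [S ::= [ ]]

S ⇒ SS ⇒ SSS ⇒ []SS ⇒ [][]S ⇒ [][][]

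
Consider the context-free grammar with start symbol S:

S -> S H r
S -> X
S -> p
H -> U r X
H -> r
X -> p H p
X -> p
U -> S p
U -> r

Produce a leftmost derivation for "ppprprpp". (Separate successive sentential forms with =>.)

S => X => pHp => pUrXp => pSprXp => pXprXp => ppprXp => ppprpHpp => ppprprpp

S => X   [S -> X]
X => pHp   [X -> p H p]
pHp => pUrXp   [H -> U r X]
pUrXp => pSprXp   [U -> S p]
pSprXp => pXprXp   [S -> X]
pXprXp => ppprXp   [X -> p]
ppprXp => ppprpHpp   [X -> p H p]
ppprpHpp => ppprprpp   [H -> r]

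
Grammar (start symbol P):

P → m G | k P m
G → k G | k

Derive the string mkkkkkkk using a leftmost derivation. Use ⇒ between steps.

P ⇒ mG   [P → m G]
mG ⇒ mkG   [G → k G]
mkG ⇒ mkkG   [G → k G]
mkkG ⇒ mkkkG   [G → k G]
mkkkG ⇒ mkkkkG   [G → k G]
mkkkkG ⇒ mkkkkkG   [G → k G]
mkkkkkG ⇒ mkkkkkkG   [G → k G]
mkkkkkkG ⇒ mkkkkkkk   [G → k]

P ⇒ mG ⇒ mkG ⇒ mkkG ⇒ mkkkG ⇒ mkkkkG ⇒ mkkkkkG ⇒ mkkkkkkG ⇒ mkkkkkkk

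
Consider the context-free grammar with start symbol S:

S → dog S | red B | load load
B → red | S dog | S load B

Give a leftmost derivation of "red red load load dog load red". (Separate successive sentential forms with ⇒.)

S ⇒ red B ⇒ red S load B ⇒ red red B load B ⇒ red red S dog load B ⇒ red red load load dog load B ⇒ red red load load dog load red

S ⇒ red B   [S → red B]
red B ⇒ red S load B   [B → S load B]
red S load B ⇒ red red B load B   [S → red B]
red red B load B ⇒ red red S dog load B   [B → S dog]
red red S dog load B ⇒ red red load load dog load B   [S → load load]
red red load load dog load B ⇒ red red load load dog load red   [B → red]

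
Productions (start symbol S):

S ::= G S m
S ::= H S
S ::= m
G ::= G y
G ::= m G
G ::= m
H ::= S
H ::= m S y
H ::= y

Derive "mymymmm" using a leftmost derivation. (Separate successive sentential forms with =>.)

S => GSm   [S ::= G S m]
GSm => GySm   [G ::= G y]
GySm => mySm   [G ::= m]
mySm => myGSmm   [S ::= G S m]
myGSmm => myGySmm   [G ::= G y]
myGySmm => mymySmm   [G ::= m]
mymySmm => mymymmm   [S ::= m]

S=>GSm=>GySm=>mySm=>myGSmm=>myGySmm=>mymySmm=>mymymmm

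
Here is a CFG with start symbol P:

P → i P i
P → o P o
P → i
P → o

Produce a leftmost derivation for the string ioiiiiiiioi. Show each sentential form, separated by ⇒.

P ⇒ iPi ⇒ ioPoi ⇒ ioiPioi ⇒ ioiiPiioi ⇒ ioiiiPiiioi ⇒ ioiiiiiiioi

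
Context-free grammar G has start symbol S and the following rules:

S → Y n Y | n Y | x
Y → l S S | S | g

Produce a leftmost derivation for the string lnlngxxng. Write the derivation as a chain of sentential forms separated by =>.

S => YnY   [S → Y n Y]
YnY => lSSnY   [Y → l S S]
lSSnY => lnYSnY   [S → n Y]
lnYSnY => lnlSSSnY   [Y → l S S]
lnlSSSnY => lnlnYSSnY   [S → n Y]
lnlnYSSnY => lnlngSSnY   [Y → g]
lnlngSSnY => lnlngxSnY   [S → x]
lnlngxSnY => lnlngxxnY   [S → x]
lnlngxxnY => lnlngxxng   [Y → g]

S=>YnY=>lSSnY=>lnYSnY=>lnlSSSnY=>lnlnYSSnY=>lnlngSSnY=>lnlngxSnY=>lnlngxxnY=>lnlngxxng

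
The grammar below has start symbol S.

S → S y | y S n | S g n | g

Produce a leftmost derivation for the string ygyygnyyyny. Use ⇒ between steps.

S ⇒ Sy   [S → S y]
Sy ⇒ ySny   [S → y S n]
ySny ⇒ ySyny   [S → S y]
ySyny ⇒ ySyyny   [S → S y]
ySyyny ⇒ ySyyyny   [S → S y]
ySyyyny ⇒ ySgnyyyny   [S → S g n]
ySgnyyyny ⇒ ySygnyyyny   [S → S y]
ySygnyyyny ⇒ ySyygnyyyny   [S → S y]
ySyygnyyyny ⇒ ygyygnyyyny   [S → g]

S⇒Sy⇒ySny⇒ySyny⇒ySyyny⇒ySyyyny⇒ySgnyyyny⇒ySygnyyyny⇒ySyygnyyyny⇒ygyygnyyyny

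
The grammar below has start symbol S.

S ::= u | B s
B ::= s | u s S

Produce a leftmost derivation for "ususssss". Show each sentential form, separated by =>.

S => Bs => usSs => usBss => ususSss => ususBsss => ususssss

S => Bs   [S ::= B s]
Bs => usSs   [B ::= u s S]
usSs => usBss   [S ::= B s]
usBss => ususSss   [B ::= u s S]
ususSss => ususBsss   [S ::= B s]
ususBsss => ususssss   [B ::= s]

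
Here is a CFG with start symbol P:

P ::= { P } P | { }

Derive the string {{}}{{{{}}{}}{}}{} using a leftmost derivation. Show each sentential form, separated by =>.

P => {P}P   [P ::= { P } P]
{P}P => {{}}P   [P ::= { }]
{{}}P => {{}}{P}P   [P ::= { P } P]
{{}}{P}P => {{}}{{P}P}P   [P ::= { P } P]
{{}}{{P}P}P => {{}}{{{P}P}P}P   [P ::= { P } P]
{{}}{{{P}P}P}P => {{}}{{{{}}P}P}P   [P ::= { }]
{{}}{{{{}}P}P}P => {{}}{{{{}}{}}P}P   [P ::= { }]
{{}}{{{{}}{}}P}P => {{}}{{{{}}{}}{}}P   [P ::= { }]
{{}}{{{{}}{}}{}}P => {{}}{{{{}}{}}{}}{}   [P ::= { }]

P=>{P}P=>{{}}P=>{{}}{P}P=>{{}}{{P}P}P=>{{}}{{{P}P}P}P=>{{}}{{{{}}P}P}P=>{{}}{{{{}}{}}P}P=>{{}}{{{{}}{}}{}}P=>{{}}{{{{}}{}}{}}{}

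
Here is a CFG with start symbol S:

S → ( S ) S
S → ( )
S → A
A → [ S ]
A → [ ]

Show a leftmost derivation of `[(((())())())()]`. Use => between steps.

S => A => [S] => [(S)S] => [((S)S)S] => [(((S)S)S)S] => [(((())S)S)S] => [(((())())S)S] => [(((())())())S] => [(((())())())()]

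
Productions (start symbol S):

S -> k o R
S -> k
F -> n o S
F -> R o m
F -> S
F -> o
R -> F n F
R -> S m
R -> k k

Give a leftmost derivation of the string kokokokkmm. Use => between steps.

S=>koR=>koSm=>kokoRm=>kokoSmm=>kokokoRmm=>kokokokkmm

S => koR   [S -> k o R]
koR => koSm   [R -> S m]
koSm => kokoRm   [S -> k o R]
kokoRm => kokoSmm   [R -> S m]
kokoSmm => kokokoRmm   [S -> k o R]
kokokoRmm => kokokokkmm   [R -> k k]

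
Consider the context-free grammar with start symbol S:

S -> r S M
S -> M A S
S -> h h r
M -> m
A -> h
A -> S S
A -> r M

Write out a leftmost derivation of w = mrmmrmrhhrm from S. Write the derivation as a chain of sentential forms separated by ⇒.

S ⇒ MAS   [S -> M A S]
MAS ⇒ mAS   [M -> m]
mAS ⇒ mrMS   [A -> r M]
mrMS ⇒ mrmS   [M -> m]
mrmS ⇒ mrmMAS   [S -> M A S]
mrmMAS ⇒ mrmmAS   [M -> m]
mrmmAS ⇒ mrmmrMS   [A -> r M]
mrmmrMS ⇒ mrmmrmS   [M -> m]
mrmmrmS ⇒ mrmmrmrSM   [S -> r S M]
mrmmrmrSM ⇒ mrmmrmrhhrM   [S -> h h r]
mrmmrmrhhrM ⇒ mrmmrmrhhrm   [M -> m]

S⇒MAS⇒mAS⇒mrMS⇒mrmS⇒mrmMAS⇒mrmmAS⇒mrmmrMS⇒mrmmrmS⇒mrmmrmrSM⇒mrmmrmrhhrM⇒mrmmrmrhhrm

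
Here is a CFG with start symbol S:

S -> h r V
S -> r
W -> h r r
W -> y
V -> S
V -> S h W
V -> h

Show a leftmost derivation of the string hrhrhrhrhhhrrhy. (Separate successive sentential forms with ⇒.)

S⇒hrV⇒hrS⇒hrhrV⇒hrhrShW⇒hrhrhrVhW⇒hrhrhrShWhW⇒hrhrhrhrVhWhW⇒hrhrhrhrhhWhW⇒hrhrhrhrhhhrrhW⇒hrhrhrhrhhhrrhy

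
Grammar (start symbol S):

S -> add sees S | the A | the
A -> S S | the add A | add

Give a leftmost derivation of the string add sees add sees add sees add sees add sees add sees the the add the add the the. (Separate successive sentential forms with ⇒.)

S ⇒ add sees S ⇒ add sees add sees S ⇒ add sees add sees add sees S ⇒ add sees add sees add sees add sees S ⇒ add sees add sees add sees add sees add sees S ⇒ add sees add sees add sees add sees add sees add sees S ⇒ add sees add sees add sees add sees add sees add sees the A ⇒ add sees add sees add sees add sees add sees add sees the the add A ⇒ add sees add sees add sees add sees add sees add sees the the add the add A ⇒ add sees add sees add sees add sees add sees add sees the the add the add S S ⇒ add sees add sees add sees add sees add sees add sees the the add the add the S ⇒ add sees add sees add sees add sees add sees add sees the the add the add the the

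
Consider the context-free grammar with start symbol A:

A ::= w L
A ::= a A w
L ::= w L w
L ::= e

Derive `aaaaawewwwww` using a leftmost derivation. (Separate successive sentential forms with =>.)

A => aAw   [A ::= a A w]
aAw => aaAww   [A ::= a A w]
aaAww => aaaAwww   [A ::= a A w]
aaaAwww => aaaaAwwww   [A ::= a A w]
aaaaAwwww => aaaaaAwwwww   [A ::= a A w]
aaaaaAwwwww => aaaaawLwwwww   [A ::= w L]
aaaaawLwwwww => aaaaawewwwww   [L ::= e]

A => aAw => aaAww => aaaAwww => aaaaAwwww => aaaaaAwwwww => aaaaawLwwwww => aaaaawewwwww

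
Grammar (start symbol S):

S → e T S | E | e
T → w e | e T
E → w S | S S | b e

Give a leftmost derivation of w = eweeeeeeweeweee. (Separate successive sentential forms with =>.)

S => eTS => eweS => eweeTS => eweeeTS => eweeeeTS => eweeeeeTS => eweeeeeeTS => eweeeeeeweS => eweeeeeeweeTS => eweeeeeeweeweS => eweeeeeeweeweE => eweeeeeeweeweSS => eweeeeeeweeweeS => eweeeeeeweeweee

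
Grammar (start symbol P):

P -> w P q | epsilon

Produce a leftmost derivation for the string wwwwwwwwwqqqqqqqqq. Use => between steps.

P=>wPq=>wwPqq=>wwwPqqq=>wwwwPqqqq=>wwwwwPqqqqq=>wwwwwwPqqqqqq=>wwwwwwwPqqqqqqq=>wwwwwwwwPqqqqqqqq=>wwwwwwwwwPqqqqqqqqq=>wwwwwwwwwqqqqqqqqq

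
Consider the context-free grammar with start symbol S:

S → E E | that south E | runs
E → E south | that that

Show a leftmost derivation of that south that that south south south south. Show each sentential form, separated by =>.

S => that south E => that south E south => that south E south south => that south E south south south => that south E south south south south => that south that that south south south south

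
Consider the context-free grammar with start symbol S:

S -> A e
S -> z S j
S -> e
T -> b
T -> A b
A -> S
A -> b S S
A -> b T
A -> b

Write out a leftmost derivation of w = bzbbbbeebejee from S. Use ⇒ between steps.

S ⇒ Ae ⇒ bSSe ⇒ bzSjSe ⇒ bzAejSe ⇒ bzbTejSe ⇒ bzbAbejSe ⇒ bzbbSSbejSe ⇒ bzbbAeSbejSe ⇒ bzbbbTeSbejSe ⇒ bzbbbbeSbejSe ⇒ bzbbbbeebejSe ⇒ bzbbbbeebejee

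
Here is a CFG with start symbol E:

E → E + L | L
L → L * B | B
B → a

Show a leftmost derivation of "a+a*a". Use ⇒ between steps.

E ⇒ E+L ⇒ L+L ⇒ B+L ⇒ a+L ⇒ a+L*B ⇒ a+B*B ⇒ a+a*B ⇒ a+a*a

E ⇒ E+L   [E → E + L]
E+L ⇒ L+L   [E → L]
L+L ⇒ B+L   [L → B]
B+L ⇒ a+L   [B → a]
a+L ⇒ a+L*B   [L → L * B]
a+L*B ⇒ a+B*B   [L → B]
a+B*B ⇒ a+a*B   [B → a]
a+a*B ⇒ a+a*a   [B → a]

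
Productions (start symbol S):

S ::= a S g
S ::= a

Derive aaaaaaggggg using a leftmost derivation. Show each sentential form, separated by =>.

S => aSg => aaSgg => aaaSggg => aaaaSgggg => aaaaaSggggg => aaaaaaggggg

S => aSg   [S ::= a S g]
aSg => aaSgg   [S ::= a S g]
aaSgg => aaaSggg   [S ::= a S g]
aaaSggg => aaaaSgggg   [S ::= a S g]
aaaaSgggg => aaaaaSggggg   [S ::= a S g]
aaaaaSggggg => aaaaaaggggg   [S ::= a]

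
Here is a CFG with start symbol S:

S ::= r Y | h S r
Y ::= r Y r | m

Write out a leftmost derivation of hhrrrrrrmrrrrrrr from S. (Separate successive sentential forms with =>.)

S=>hSr=>hhSrr=>hhrYrr=>hhrrYrrr=>hhrrrYrrrr=>hhrrrrYrrrrr=>hhrrrrrYrrrrrr=>hhrrrrrrYrrrrrrr=>hhrrrrrrmrrrrrrr

S => hSr   [S ::= h S r]
hSr => hhSrr   [S ::= h S r]
hhSrr => hhrYrr   [S ::= r Y]
hhrYrr => hhrrYrrr   [Y ::= r Y r]
hhrrYrrr => hhrrrYrrrr   [Y ::= r Y r]
hhrrrYrrrr => hhrrrrYrrrrr   [Y ::= r Y r]
hhrrrrYrrrrr => hhrrrrrYrrrrrr   [Y ::= r Y r]
hhrrrrrYrrrrrr => hhrrrrrrYrrrrrrr   [Y ::= r Y r]
hhrrrrrrYrrrrrrr => hhrrrrrrmrrrrrrr   [Y ::= m]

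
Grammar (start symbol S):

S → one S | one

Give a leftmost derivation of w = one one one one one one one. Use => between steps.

S => one S => one one S => one one one S => one one one one S => one one one one one S => one one one one one one S => one one one one one one one

S => one S   [S → one S]
one S => one one S   [S → one S]
one one S => one one one S   [S → one S]
one one one S => one one one one S   [S → one S]
one one one one S => one one one one one S   [S → one S]
one one one one one S => one one one one one one S   [S → one S]
one one one one one one S => one one one one one one one   [S → one]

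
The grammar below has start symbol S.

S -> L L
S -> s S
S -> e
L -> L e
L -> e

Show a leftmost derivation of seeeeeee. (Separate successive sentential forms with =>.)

S => sS   [S -> s S]
sS => sLL   [S -> L L]
sLL => sLeL   [L -> L e]
sLeL => sLeeL   [L -> L e]
sLeeL => sLeeeL   [L -> L e]
sLeeeL => sLeeeeL   [L -> L e]
sLeeeeL => sLeeeeeL   [L -> L e]
sLeeeeeL => seeeeeeL   [L -> e]
seeeeeeL => seeeeeee   [L -> e]

S=>sS=>sLL=>sLeL=>sLeeL=>sLeeeL=>sLeeeeL=>sLeeeeeL=>seeeeeeL=>seeeeeee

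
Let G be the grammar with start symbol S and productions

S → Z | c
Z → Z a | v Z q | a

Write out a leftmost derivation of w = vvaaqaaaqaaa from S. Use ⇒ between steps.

S⇒Z⇒Za⇒Zaa⇒Zaaa⇒vZqaaa⇒vZaqaaa⇒vZaaqaaa⇒vZaaaqaaa⇒vvZqaaaqaaa⇒vvZaqaaaqaaa⇒vvaaqaaaqaaa

S ⇒ Z   [S → Z]
Z ⇒ Za   [Z → Z a]
Za ⇒ Zaa   [Z → Z a]
Zaa ⇒ Zaaa   [Z → Z a]
Zaaa ⇒ vZqaaa   [Z → v Z q]
vZqaaa ⇒ vZaqaaa   [Z → Z a]
vZaqaaa ⇒ vZaaqaaa   [Z → Z a]
vZaaqaaa ⇒ vZaaaqaaa   [Z → Z a]
vZaaaqaaa ⇒ vvZqaaaqaaa   [Z → v Z q]
vvZqaaaqaaa ⇒ vvZaqaaaqaaa   [Z → Z a]
vvZaqaaaqaaa ⇒ vvaaqaaaqaaa   [Z → a]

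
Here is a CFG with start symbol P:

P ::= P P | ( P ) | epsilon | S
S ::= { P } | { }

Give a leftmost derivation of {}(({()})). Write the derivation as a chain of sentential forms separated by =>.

P=>PP=>PPP=>SPP=>{P}PP=>{}PP=>{}(P)P=>{}((P))P=>{}((S))P=>{}(({P}))P=>{}(({(P)}))P=>{}(({()}))P=>{}(({()}))

P => PP   [P ::= P P]
PP => PPP   [P ::= P P]
PPP => SPP   [P ::= S]
SPP => {P}PP   [S ::= { P }]
{P}PP => {}PP   [P ::= epsilon]
{}PP => {}(P)P   [P ::= ( P )]
{}(P)P => {}((P))P   [P ::= ( P )]
{}((P))P => {}((S))P   [P ::= S]
{}((S))P => {}(({P}))P   [S ::= { P }]
{}(({P}))P => {}(({(P)}))P   [P ::= ( P )]
{}(({(P)}))P => {}(({()}))P   [P ::= epsilon]
{}(({()}))P => {}(({()}))   [P ::= epsilon]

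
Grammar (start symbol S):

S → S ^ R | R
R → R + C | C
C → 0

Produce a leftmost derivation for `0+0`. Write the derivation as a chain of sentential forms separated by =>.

S => R   [S → R]
R => R+C   [R → R + C]
R+C => C+C   [R → C]
C+C => 0+C   [C → 0]
0+C => 0+0   [C → 0]

S => R => R+C => C+C => 0+C => 0+0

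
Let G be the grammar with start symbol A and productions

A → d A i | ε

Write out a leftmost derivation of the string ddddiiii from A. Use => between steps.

A => dAi => ddAii => dddAiii => ddddAiiii => ddddiiii

A => dAi   [A → d A i]
dAi => ddAii   [A → d A i]
ddAii => dddAiii   [A → d A i]
dddAiii => ddddAiiii   [A → d A i]
ddddAiiii => ddddiiii   [A → ε]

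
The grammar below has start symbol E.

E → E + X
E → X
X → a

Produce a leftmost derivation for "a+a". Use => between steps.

E => E+X   [E → E + X]
E+X => X+X   [E → X]
X+X => a+X   [X → a]
a+X => a+a   [X → a]

E=>E+X=>X+X=>a+X=>a+a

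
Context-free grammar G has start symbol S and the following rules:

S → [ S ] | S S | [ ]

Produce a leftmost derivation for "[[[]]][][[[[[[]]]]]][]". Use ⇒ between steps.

S ⇒ SS ⇒ [S]S ⇒ [[S]]S ⇒ [[[]]]S ⇒ [[[]]]SS ⇒ [[[]]][]S ⇒ [[[]]][]SS ⇒ [[[]]][][S]S ⇒ [[[]]][][[S]]S ⇒ [[[]]][][[[S]]]S ⇒ [[[]]][][[[[S]]]]S ⇒ [[[]]][][[[[[S]]]]]S ⇒ [[[]]][][[[[[[]]]]]]S ⇒ [[[]]][][[[[[[]]]]]][]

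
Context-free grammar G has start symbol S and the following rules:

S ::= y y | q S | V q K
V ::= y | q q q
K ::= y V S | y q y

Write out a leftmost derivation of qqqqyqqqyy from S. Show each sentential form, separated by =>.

S => VqK   [S ::= V q K]
VqK => qqqqK   [V ::= q q q]
qqqqK => qqqqyVS   [K ::= y V S]
qqqqyVS => qqqqyqqqS   [V ::= q q q]
qqqqyqqqS => qqqqyqqqyy   [S ::= y y]

S => VqK => qqqqK => qqqqyVS => qqqqyqqqS => qqqqyqqqyy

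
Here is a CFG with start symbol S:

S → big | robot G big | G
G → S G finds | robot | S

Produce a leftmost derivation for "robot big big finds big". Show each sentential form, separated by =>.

S => robot G big => robot S G finds big => robot big G finds big => robot big S finds big => robot big big finds big

S => robot G big   [S → robot G big]
robot G big => robot S G finds big   [G → S G finds]
robot S G finds big => robot big G finds big   [S → big]
robot big G finds big => robot big S finds big   [G → S]
robot big S finds big => robot big big finds big   [S → big]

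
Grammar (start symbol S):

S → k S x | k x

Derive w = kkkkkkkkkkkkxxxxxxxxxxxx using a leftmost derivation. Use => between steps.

S => kSx => kkSxx => kkkSxxx => kkkkSxxxx => kkkkkSxxxxx => kkkkkkSxxxxxx => kkkkkkkSxxxxxxx => kkkkkkkkSxxxxxxxx => kkkkkkkkkSxxxxxxxxx => kkkkkkkkkkSxxxxxxxxxx => kkkkkkkkkkkSxxxxxxxxxxx => kkkkkkkkkkkkxxxxxxxxxxxx

S => kSx   [S → k S x]
kSx => kkSxx   [S → k S x]
kkSxx => kkkSxxx   [S → k S x]
kkkSxxx => kkkkSxxxx   [S → k S x]
kkkkSxxxx => kkkkkSxxxxx   [S → k S x]
kkkkkSxxxxx => kkkkkkSxxxxxx   [S → k S x]
kkkkkkSxxxxxx => kkkkkkkSxxxxxxx   [S → k S x]
kkkkkkkSxxxxxxx => kkkkkkkkSxxxxxxxx   [S → k S x]
kkkkkkkkSxxxxxxxx => kkkkkkkkkSxxxxxxxxx   [S → k S x]
kkkkkkkkkSxxxxxxxxx => kkkkkkkkkkSxxxxxxxxxx   [S → k S x]
kkkkkkkkkkSxxxxxxxxxx => kkkkkkkkkkkSxxxxxxxxxxx   [S → k S x]
kkkkkkkkkkkSxxxxxxxxxxx => kkkkkkkkkkkkxxxxxxxxxxxx   [S → k x]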